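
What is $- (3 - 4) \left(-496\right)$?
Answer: $-496$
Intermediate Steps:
$- (3 - 4) \left(-496\right) = \left(-1\right) \left(-1\right) \left(-496\right) = 1 \left(-496\right) = -496$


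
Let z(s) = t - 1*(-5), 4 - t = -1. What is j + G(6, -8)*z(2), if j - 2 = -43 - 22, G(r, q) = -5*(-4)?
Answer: 137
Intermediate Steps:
t = 5 (t = 4 - 1*(-1) = 4 + 1 = 5)
G(r, q) = 20
z(s) = 10 (z(s) = 5 - 1*(-5) = 5 + 5 = 10)
j = -63 (j = 2 + (-43 - 22) = 2 - 65 = -63)
j + G(6, -8)*z(2) = -63 + 20*10 = -63 + 200 = 137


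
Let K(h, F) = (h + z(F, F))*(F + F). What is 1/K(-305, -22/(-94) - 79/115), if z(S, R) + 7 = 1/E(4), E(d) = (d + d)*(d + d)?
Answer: 10810/3054951 ≈ 0.0035385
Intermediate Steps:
E(d) = 4*d² (E(d) = (2*d)*(2*d) = 4*d²)
z(S, R) = -447/64 (z(S, R) = -7 + 1/(4*4²) = -7 + 1/(4*16) = -7 + 1/64 = -447/64)
K(h, F) = 2*F*(-447/64 + h) (K(h, F) = (h - 447/64)*(F + F) = (-447/64 + h)*(2*F) = 2*F*(-447/64 + h))
1/K(-305, -22/(-94) - 79/115) = 1/((-22/(-94) - 79/115)*(-447 + 64*(-305))/32) = 1/((-22*(-1/94) - 79*1/115)*(-447 - 19520)/32) = 1/((1/32)*(11/47 - 79/115)*(-19967)) = 1/((1/32)*(-2448/5405)*(-19967)) = 1/(3054951/10810) = 10810/3054951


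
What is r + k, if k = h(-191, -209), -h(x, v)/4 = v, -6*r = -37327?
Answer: 42343/6 ≈ 7057.2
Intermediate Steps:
r = 37327/6 (r = -1/6*(-37327) = 37327/6 ≈ 6221.2)
h(x, v) = -4*v
k = 836 (k = -4*(-209) = 836)
r + k = 37327/6 + 836 = 42343/6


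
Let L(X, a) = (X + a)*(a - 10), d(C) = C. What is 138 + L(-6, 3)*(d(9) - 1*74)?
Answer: -1227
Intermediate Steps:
L(X, a) = (-10 + a)*(X + a) (L(X, a) = (X + a)*(-10 + a) = (-10 + a)*(X + a))
138 + L(-6, 3)*(d(9) - 1*74) = 138 + (3² - 10*(-6) - 10*3 - 6*3)*(9 - 1*74) = 138 + (9 + 60 - 30 - 18)*(9 - 74) = 138 + 21*(-65) = 138 - 1365 = -1227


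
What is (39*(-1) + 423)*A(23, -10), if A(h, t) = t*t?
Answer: 38400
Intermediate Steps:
A(h, t) = t**2
(39*(-1) + 423)*A(23, -10) = (39*(-1) + 423)*(-10)**2 = (-39 + 423)*100 = 384*100 = 38400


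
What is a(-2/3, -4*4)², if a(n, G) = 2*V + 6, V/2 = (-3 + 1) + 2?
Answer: 36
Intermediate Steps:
V = 0 (V = 2*((-3 + 1) + 2) = 2*(-2 + 2) = 2*0 = 0)
a(n, G) = 6 (a(n, G) = 2*0 + 6 = 0 + 6 = 6)
a(-2/3, -4*4)² = 6² = 36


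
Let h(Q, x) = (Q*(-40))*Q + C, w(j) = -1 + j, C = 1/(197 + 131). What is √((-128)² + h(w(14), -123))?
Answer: √258847186/164 ≈ 98.102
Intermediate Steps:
C = 1/328 ≈ 0.0030488
h(Q, x) = 1/328 - 40*Q² (h(Q, x) = (Q*(-40))*Q + 1/328 = (-40*Q)*Q + 1/328 = -40*Q² + 1/328 = 1/328 - 40*Q²)
√((-128)² + h(w(14), -123)) = √((-128)² + (1/328 - 40*(-1 + 14)²)) = √(16384 + (1/328 - 40*13²)) = √(16384 + (1/328 - 40*169)) = √(16384 + (1/328 - 6760)) = √(16384 - 2217279/328) = √(3156673/328) = √258847186/164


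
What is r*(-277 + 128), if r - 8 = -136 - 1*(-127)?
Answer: 149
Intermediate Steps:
r = -1 (r = 8 + (-136 - 1*(-127)) = 8 + (-136 + 127) = 8 - 9 = -1)
r*(-277 + 128) = -(-277 + 128) = -1*(-149) = 149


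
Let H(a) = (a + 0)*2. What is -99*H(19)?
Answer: -3762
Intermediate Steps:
H(a) = 2*a (H(a) = a*2 = 2*a)
-99*H(19) = -198*19 = -99*38 = -3762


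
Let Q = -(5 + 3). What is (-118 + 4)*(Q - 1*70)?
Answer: 8892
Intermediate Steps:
Q = -8 (Q = -1*8 = -8)
(-118 + 4)*(Q - 1*70) = (-118 + 4)*(-8 - 1*70) = -114*(-8 - 70) = -114*(-78) = 8892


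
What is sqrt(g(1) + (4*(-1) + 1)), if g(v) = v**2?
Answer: I*sqrt(2) ≈ 1.4142*I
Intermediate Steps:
sqrt(g(1) + (4*(-1) + 1)) = sqrt(1**2 + (4*(-1) + 1)) = sqrt(1 + (-4 + 1)) = sqrt(1 - 3) = sqrt(-2) = I*sqrt(2)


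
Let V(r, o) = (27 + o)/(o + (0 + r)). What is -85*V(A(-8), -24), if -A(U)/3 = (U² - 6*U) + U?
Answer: 85/112 ≈ 0.75893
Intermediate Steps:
A(U) = -3*U² + 15*U (A(U) = -3*((U² - 6*U) + U) = -3*(U² - 5*U) = -3*U² + 15*U)
V(r, o) = (27 + o)/(o + r)
-85*V(A(-8), -24) = -85*(27 - 24)/(-24 + 3*(-8)*(5 - 1*(-8))) = -85*3/(-24 + 3*(-8)*(5 + 8)) = -85*3/(-24 + 3*(-8)*13) = -85*3/(-24 - 312) = -85*3/(-336) = -(-85)*3/336 = -85*(-1/112) = 85/112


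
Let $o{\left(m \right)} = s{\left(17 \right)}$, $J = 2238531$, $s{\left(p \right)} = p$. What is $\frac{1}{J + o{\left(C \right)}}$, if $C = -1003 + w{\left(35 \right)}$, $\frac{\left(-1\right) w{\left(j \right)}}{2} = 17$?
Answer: $\frac{1}{2238548} \approx 4.4672 \cdot 10^{-7}$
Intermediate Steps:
$w{\left(j \right)} = -34$ ($w{\left(j \right)} = \left(-2\right) 17 = -34$)
$C = -1037$ ($C = -1003 - 34 = -1037$)
$o{\left(m \right)} = 17$
$\frac{1}{J + o{\left(C \right)}} = \frac{1}{2238531 + 17} = \frac{1}{2238548}$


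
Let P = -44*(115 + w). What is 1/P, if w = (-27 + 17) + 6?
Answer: -1/4884 ≈ -0.00020475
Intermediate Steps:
w = -4 (w = -10 + 6 = -4)
P = -4884 (P = -44*(115 - 4) = -44*111 = -4884)
1/P = 1/(-4884) = -1/4884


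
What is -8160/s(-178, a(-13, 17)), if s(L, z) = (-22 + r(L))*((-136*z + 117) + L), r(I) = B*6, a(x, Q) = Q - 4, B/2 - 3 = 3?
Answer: 816/9145 ≈ 0.089229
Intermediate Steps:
B = 12 (B = 6 + 2*3 = 6 + 6 = 12)
a(x, Q) = -4 + Q
r(I) = 72 (r(I) = 12*6 = 72)
s(L, z) = 5850 - 6800*z + 50*L (s(L, z) = (-22 + 72)*((-136*z + 117) + L) = 50*((117 - 136*z) + L) = 50*(117 + L - 136*z) = 5850 - 6800*z + 50*L)
-8160/s(-178, a(-13, 17)) = -8160/(5850 - 6800*(-4 + 17) + 50*(-178)) = -8160/(5850 - 6800*13 - 8900) = -8160/(5850 - 88400 - 8900) = -8160/(-91450) = -8160*(-1/91450) = 816/9145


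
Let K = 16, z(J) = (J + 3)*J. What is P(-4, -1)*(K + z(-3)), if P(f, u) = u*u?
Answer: 16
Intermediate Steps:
P(f, u) = u**2
z(J) = J*(3 + J) (z(J) = (3 + J)*J = J*(3 + J))
P(-4, -1)*(K + z(-3)) = (-1)**2*(16 - 3*(3 - 3)) = 1*(16 - 3*0) = 1*(16 + 0) = 1*16 = 16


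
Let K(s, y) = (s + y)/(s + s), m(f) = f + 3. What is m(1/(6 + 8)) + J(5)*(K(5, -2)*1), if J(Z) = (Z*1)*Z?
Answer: 74/7 ≈ 10.571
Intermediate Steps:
J(Z) = Z**2 (J(Z) = Z*Z = Z**2)
m(f) = 3 + f
K(s, y) = (s + y)/(2*s) (K(s, y) = (s + y)/((2*s)) = (s + y)*(1/(2*s)) = (s + y)/(2*s))
m(1/(6 + 8)) + J(5)*(K(5, -2)*1) = (3 + 1/(6 + 8)) + 5**2*(((1/2)*(5 - 2)/5)*1) = (3 + 1/14) + 25*(((1/2)*(1/5)*3)*1) = (3 + 1/14) + 25*((3/10)*1) = 43/14 + 25*(3/10) = 43/14 + 15/2 = 74/7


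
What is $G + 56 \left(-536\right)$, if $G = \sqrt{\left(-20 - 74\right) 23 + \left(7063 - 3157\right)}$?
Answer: $-30016 + 4 \sqrt{109} \approx -29974.0$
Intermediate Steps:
$G = 4 \sqrt{109}$ ($G = \sqrt{\left(-94\right) 23 + \left(7063 - 3157\right)} = \sqrt{-2162 + 3906} = \sqrt{1744} = 4 \sqrt{109} \approx 41.761$)
$G + 56 \left(-536\right) = 4 \sqrt{109} + 56 \left(-536\right) = 4 \sqrt{109} - 30016 = -30016 + 4 \sqrt{109}$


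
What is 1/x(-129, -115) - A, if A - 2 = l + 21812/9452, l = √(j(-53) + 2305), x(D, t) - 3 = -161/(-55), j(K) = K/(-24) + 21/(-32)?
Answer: -3188389/770338 - √1328574/24 ≈ -52.166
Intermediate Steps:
j(K) = -21/32 - K/24 (j(K) = K*(-1/24) + 21*(-1/32) = -K/24 - 21/32 = -21/32 - K/24)
x(D, t) = 326/55 (x(D, t) = 3 - 161/(-55) = 3 - 161*(-1/55) = 3 + 161/55 = 326/55)
l = √1328574/24 (l = √((-21/32 - 1/24*(-53)) + 2305) = √((-21/32 + 53/24) + 2305) = √(149/96 + 2305) = √(221429/96) = √1328574/24 ≈ 48.027)
A = 10179/2363 + √1328574/24 (A = 2 + (√1328574/24 + 21812/9452) = 2 + (√1328574/24 + 21812*(1/9452)) = 2 + (√1328574/24 + 5453/2363) = 2 + (5453/2363 + √1328574/24) = 10179/2363 + √1328574/24 ≈ 52.334)
1/x(-129, -115) - A = 1/(326/55) - (10179/2363 + √1328574/24) = 55/326 + (-10179/2363 - √1328574/24) = -3188389/770338 - √1328574/24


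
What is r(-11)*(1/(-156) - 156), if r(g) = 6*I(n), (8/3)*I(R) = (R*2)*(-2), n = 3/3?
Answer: 73011/52 ≈ 1404.1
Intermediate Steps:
n = 1 (n = 3*(1/3) = 1)
I(R) = -3*R/2 (I(R) = 3*((R*2)*(-2))/8 = 3*((2*R)*(-2))/8 = 3*(-4*R)/8 = -3*R/2)
r(g) = -9 (r(g) = 6*(-3/2*1) = 6*(-3/2) = -9)
r(-11)*(1/(-156) - 156) = -9*(1/(-156) - 156) = -9*(-1/156 - 156) = -9*(-24337/156) = 73011/52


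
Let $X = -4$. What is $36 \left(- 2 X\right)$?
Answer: $288$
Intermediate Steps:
$36 \left(- 2 X\right) = 36 \left(\left(-2\right) \left(-4\right)\right) = 36 \cdot 8 = 288$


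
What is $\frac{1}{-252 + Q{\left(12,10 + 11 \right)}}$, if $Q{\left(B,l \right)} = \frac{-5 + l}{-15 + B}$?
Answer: $- \frac{3}{772} \approx -0.003886$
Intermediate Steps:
$Q{\left(B,l \right)} = \frac{-5 + l}{-15 + B}$
$\frac{1}{-252 + Q{\left(12,10 + 11 \right)}} = \frac{1}{-252 + \frac{-5 + \left(10 + 11\right)}{-15 + 12}} = \frac{1}{-252 + \frac{-5 + 21}{-3}} = \frac{1}{-252 - \frac{16}{3}} = \frac{1}{- \frac{772}{3}} = - \frac{3}{772}$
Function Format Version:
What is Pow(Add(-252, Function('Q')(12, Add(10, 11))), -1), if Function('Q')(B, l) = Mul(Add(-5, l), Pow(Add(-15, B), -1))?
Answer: Rational(-3, 772) ≈ -0.0038860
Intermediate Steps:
Function('Q')(B, l) = Mul(Pow(Add(-15, B), -1), Add(-5, l))
Pow(Add(-252, Function('Q')(12, Add(10, 11))), -1) = Pow(Add(-252, Mul(Pow(Add(-15, 12), -1), Add(-5, Add(10, 11)))), -1) = Pow(Add(-252, Mul(Pow(-3, -1), Add(-5, 21))), -1) = Pow(Add(-252, Mul(Rational(-1, 3), 16)), -1) = Pow(Add(-252, Rational(-16, 3)), -1) = Pow(Rational(-772, 3), -1) = Rational(-3, 772)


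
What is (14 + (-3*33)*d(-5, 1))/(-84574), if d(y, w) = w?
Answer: 85/84574 ≈ 0.0010050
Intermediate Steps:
(14 + (-3*33)*d(-5, 1))/(-84574) = (14 - 3*33*1)/(-84574) = (14 - 99*1)*(-1/84574) = (14 - 99)*(-1/84574) = -85*(-1/84574) = 85/84574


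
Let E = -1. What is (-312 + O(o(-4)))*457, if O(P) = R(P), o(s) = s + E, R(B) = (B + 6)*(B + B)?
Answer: -147154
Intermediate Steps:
R(B) = 2*B*(6 + B) (R(B) = (6 + B)*(2*B) = 2*B*(6 + B))
o(s) = -1 + s (o(s) = s - 1 = -1 + s)
O(P) = 2*P*(6 + P)
(-312 + O(o(-4)))*457 = (-312 + 2*(-1 - 4)*(6 + (-1 - 4)))*457 = (-312 + 2*(-5)*(6 - 5))*457 = (-312 + 2*(-5)*1)*457 = (-312 - 10)*457 = -322*457 = -147154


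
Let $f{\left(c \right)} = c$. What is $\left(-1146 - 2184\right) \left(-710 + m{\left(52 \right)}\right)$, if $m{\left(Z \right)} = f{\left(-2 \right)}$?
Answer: $2370960$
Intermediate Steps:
$m{\left(Z \right)} = -2$
$\left(-1146 - 2184\right) \left(-710 + m{\left(52 \right)}\right) = \left(-1146 - 2184\right) \left(-710 - 2\right) = \left(-3330\right) \left(-712\right) = 2370960$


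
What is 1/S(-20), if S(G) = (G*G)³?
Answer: 1/64000000 ≈ 1.5625e-8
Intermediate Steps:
S(G) = G⁶ (S(G) = (G²)³ = G⁶)
1/S(-20) = 1/((-20)⁶) = 1/64000000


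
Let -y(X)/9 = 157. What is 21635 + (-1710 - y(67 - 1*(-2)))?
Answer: 21338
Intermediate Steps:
y(X) = -1413 (y(X) = -9*157 = -1413)
21635 + (-1710 - y(67 - 1*(-2))) = 21635 + (-1710 - 1*(-1413)) = 21635 + (-1710 + 1413) = 21635 - 297 = 21338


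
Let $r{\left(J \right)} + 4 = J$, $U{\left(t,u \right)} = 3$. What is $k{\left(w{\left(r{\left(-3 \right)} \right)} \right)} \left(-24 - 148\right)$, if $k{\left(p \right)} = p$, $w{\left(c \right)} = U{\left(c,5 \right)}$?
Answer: $-516$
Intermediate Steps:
$r{\left(J \right)} = -4 + J$
$w{\left(c \right)} = 3$
$k{\left(w{\left(r{\left(-3 \right)} \right)} \right)} \left(-24 - 148\right) = 3 \left(-24 - 148\right) = 3 \left(-172\right) = -516$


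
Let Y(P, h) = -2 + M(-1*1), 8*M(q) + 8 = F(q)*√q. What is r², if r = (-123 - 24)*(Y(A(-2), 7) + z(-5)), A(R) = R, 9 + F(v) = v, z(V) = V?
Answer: 21587391/16 + 432180*I ≈ 1.3492e+6 + 4.3218e+5*I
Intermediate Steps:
F(v) = -9 + v
M(q) = -1 + √q*(-9 + q)/8 (M(q) = -1 + ((-9 + q)*√q)/8 = -1 + (√q*(-9 + q))/8 = -1 + √q*(-9 + q)/8)
Y(P, h) = -3 - 5*I/4 (Y(P, h) = -2 + (-1 + √(-1*1)*(-9 - 1*1)/8) = -2 + (-1 + √(-1)*(-9 - 1)/8) = -2 + (-1 + (⅛)*I*(-10)) = -2 + (-1 - 5*I/4) = -3 - 5*I/4)
r = 1176 + 735*I/4 (r = (-123 - 24)*((-3 - 5*I/4) - 5) = -147*(-8 - 5*I/4) = 1176 + 735*I/4 ≈ 1176.0 + 183.75*I)
r² = (1176 + 735*I/4)²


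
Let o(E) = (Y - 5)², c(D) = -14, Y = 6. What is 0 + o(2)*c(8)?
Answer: -14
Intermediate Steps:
o(E) = 1 (o(E) = (6 - 5)² = 1² = 1)
0 + o(2)*c(8) = 0 + 1*(-14) = 0 - 14 = -14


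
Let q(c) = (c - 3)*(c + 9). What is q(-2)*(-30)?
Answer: 1050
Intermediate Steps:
q(c) = (-3 + c)*(9 + c)
q(-2)*(-30) = (-27 + (-2)² + 6*(-2))*(-30) = (-27 + 4 - 12)*(-30) = -35*(-30) = 1050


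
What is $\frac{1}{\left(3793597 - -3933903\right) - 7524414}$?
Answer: $\frac{1}{203086} \approx 4.924 \cdot 10^{-6}$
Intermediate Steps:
$\frac{1}{\left(3793597 - -3933903\right) - 7524414} = \frac{1}{\left(3793597 + 3933903\right) - 7524414} = \frac{1}{7727500 - 7524414} = \frac{1}{203086}$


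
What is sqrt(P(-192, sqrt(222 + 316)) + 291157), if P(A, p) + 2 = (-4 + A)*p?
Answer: sqrt(291155 - 196*sqrt(538)) ≈ 535.36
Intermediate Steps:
P(A, p) = -2 + p*(-4 + A) (P(A, p) = -2 + (-4 + A)*p = -2 + p*(-4 + A))
sqrt(P(-192, sqrt(222 + 316)) + 291157) = sqrt((-2 - 4*sqrt(222 + 316) - 192*sqrt(222 + 316)) + 291157) = sqrt((-2 - 4*sqrt(538) - 192*sqrt(538)) + 291157) = sqrt((-2 - 196*sqrt(538)) + 291157) = sqrt(291155 - 196*sqrt(538))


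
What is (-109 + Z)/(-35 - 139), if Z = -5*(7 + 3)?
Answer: 53/58 ≈ 0.91379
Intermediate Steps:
Z = -50 (Z = -5*10 = -50)
(-109 + Z)/(-35 - 139) = (-109 - 50)/(-35 - 139) = -159/(-174) = -159*(-1/174) = 53/58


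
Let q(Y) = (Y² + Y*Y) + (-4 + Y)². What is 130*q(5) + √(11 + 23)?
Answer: 6630 + √34 ≈ 6635.8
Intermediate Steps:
q(Y) = (-4 + Y)² + 2*Y² (q(Y) = (Y² + Y²) + (-4 + Y)² = 2*Y² + (-4 + Y)² = (-4 + Y)² + 2*Y²)
130*q(5) + √(11 + 23) = 130*((-4 + 5)² + 2*5²) + √(11 + 23) = 130*(1² + 2*25) + √34 = 130*(1 + 50) + √34 = 130*51 + √34 = 6630 + √34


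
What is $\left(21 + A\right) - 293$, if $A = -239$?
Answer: $-511$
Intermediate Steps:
$\left(21 + A\right) - 293 = \left(21 - 239\right) - 293 = -218 - 293 = -511$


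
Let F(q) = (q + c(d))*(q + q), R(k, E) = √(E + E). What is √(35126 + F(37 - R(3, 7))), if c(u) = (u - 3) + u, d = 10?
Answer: √(39150 - 182*√14) ≈ 196.14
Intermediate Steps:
c(u) = -3 + 2*u (c(u) = (-3 + u) + u = -3 + 2*u)
R(k, E) = √2*√E (R(k, E) = √(2*E) = √2*√E)
F(q) = 2*q*(17 + q) (F(q) = (q + (-3 + 2*10))*(q + q) = (q + (-3 + 20))*(2*q) = (q + 17)*(2*q) = (17 + q)*(2*q) = 2*q*(17 + q))
√(35126 + F(37 - R(3, 7))) = √(35126 + 2*(37 - √2*√7)*(17 + (37 - √2*√7))) = √(35126 + 2*(37 - √14)*(17 + (37 - √14))) = √(35126 + 2*(37 - √14)*(54 - √14))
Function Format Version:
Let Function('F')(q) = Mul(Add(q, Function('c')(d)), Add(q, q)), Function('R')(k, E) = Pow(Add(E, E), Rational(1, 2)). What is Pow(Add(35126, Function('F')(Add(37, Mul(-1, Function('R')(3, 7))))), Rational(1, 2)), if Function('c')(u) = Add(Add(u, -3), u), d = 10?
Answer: Pow(Add(39150, Mul(-182, Pow(14, Rational(1, 2)))), Rational(1, 2)) ≈ 196.14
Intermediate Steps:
Function('c')(u) = Add(-3, Mul(2, u)) (Function('c')(u) = Add(Add(-3, u), u) = Add(-3, Mul(2, u)))
Function('R')(k, E) = Mul(Pow(2, Rational(1, 2)), Pow(E, Rational(1, 2))) (Function('R')(k, E) = Pow(Mul(2, E), Rational(1, 2)) = Mul(Pow(2, Rational(1, 2)), Pow(E, Rational(1, 2))))
Function('F')(q) = Mul(2, q, Add(17, q)) (Function('F')(q) = Mul(Add(q, Add(-3, Mul(2, 10))), Add(q, q)) = Mul(Add(q, Add(-3, 20)), Mul(2, q)) = Mul(Add(q, 17), Mul(2, q)) = Mul(Add(17, q), Mul(2, q)) = Mul(2, q, Add(17, q)))
Pow(Add(35126, Function('F')(Add(37, Mul(-1, Function('R')(3, 7))))), Rational(1, 2)) = Pow(Add(35126, Mul(2, Add(37, Mul(-1, Mul(Pow(2, Rational(1, 2)), Pow(7, Rational(1, 2))))), Add(17, Add(37, Mul(-1, Mul(Pow(2, Rational(1, 2)), Pow(7, Rational(1, 2)))))))), Rational(1, 2)) = Pow(Add(35126, Mul(2, Add(37, Mul(-1, Pow(14, Rational(1, 2)))), Add(17, Add(37, Mul(-1, Pow(14, Rational(1, 2))))))), Rational(1, 2)) = Pow(Add(35126, Mul(2, Add(37, Mul(-1, Pow(14, Rational(1, 2)))), Add(54, Mul(-1, Pow(14, Rational(1, 2)))))), Rational(1, 2))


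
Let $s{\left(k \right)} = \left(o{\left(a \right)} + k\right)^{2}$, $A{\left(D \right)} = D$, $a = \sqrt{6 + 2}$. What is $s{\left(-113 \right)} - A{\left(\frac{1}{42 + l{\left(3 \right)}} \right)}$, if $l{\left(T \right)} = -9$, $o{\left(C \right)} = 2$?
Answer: $\frac{406592}{33} \approx 12321.0$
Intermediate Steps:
$a = 2 \sqrt{2}$ ($a = \sqrt{8} = 2 \sqrt{2} \approx 2.8284$)
$s{\left(k \right)} = \left(2 + k\right)^{2}$
$s{\left(-113 \right)} - A{\left(\frac{1}{42 + l{\left(3 \right)}} \right)} = \left(2 - 113\right)^{2} - \frac{1}{42 - 9} = \left(-111\right)^{2} - \frac{1}{33} = 12321 - \frac{1}{33} = \frac{406592}{33}$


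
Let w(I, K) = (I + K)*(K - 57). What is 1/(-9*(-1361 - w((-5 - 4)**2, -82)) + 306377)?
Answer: 1/319877 ≈ 3.1262e-6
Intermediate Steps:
w(I, K) = (-57 + K)*(I + K) (w(I, K) = (I + K)*(-57 + K) = (-57 + K)*(I + K))
1/(-9*(-1361 - w((-5 - 4)**2, -82)) + 306377) = 1/(-9*(-1361 - ((-82)**2 - 57*(-5 - 4)**2 - 57*(-82) + (-5 - 4)**2*(-82))) + 306377) = 1/(-9*(-1361 - (6724 - 57*(-9)**2 + 4674 + (-9)**2*(-82))) + 306377) = 1/(-9*(-1361 - (6724 - 57*81 + 4674 + 81*(-82))) + 306377) = 1/(-9*(-1361 - (6724 - 4617 + 4674 - 6642)) + 306377) = 1/(-9*(-1361 - 1*139) + 306377) = 1/(-9*(-1361 - 139) + 306377) = 1/(-9*(-1500) + 306377) = 1/(13500 + 306377) = 1/319877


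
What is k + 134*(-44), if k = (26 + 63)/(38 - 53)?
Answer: -88529/15 ≈ -5901.9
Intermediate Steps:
k = -89/15 (k = 89/(-15) = 89*(-1/15) = -89/15 ≈ -5.9333)
k + 134*(-44) = -89/15 + 134*(-44) = -89/15 - 5896 = -88529/15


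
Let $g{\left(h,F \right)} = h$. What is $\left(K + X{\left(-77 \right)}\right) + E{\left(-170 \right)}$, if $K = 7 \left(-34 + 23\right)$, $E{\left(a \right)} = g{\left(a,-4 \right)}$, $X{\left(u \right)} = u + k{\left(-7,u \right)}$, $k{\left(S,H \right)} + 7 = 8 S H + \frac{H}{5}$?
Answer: $\frac{19828}{5} \approx 3965.6$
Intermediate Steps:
$k{\left(S,H \right)} = -7 + \frac{H}{5} + 8 H S$ ($k{\left(S,H \right)} = -7 + \left(8 S H + \frac{H}{5}\right) = -7 + \left(8 H S + H \frac{1}{5}\right) = -7 + \left(8 H S + \frac{H}{5}\right) = -7 + \left(\frac{H}{5} + 8 H S\right) = -7 + \frac{H}{5} + 8 H S$)
$X{\left(u \right)} = -7 - \frac{274 u}{5}$ ($X{\left(u \right)} = u + \left(-7 + \frac{u}{5} + 8 u \left(-7\right)\right) = u - \left(7 + \frac{279 u}{5}\right) = -7 - \frac{274 u}{5}$)
$E{\left(a \right)} = a$
$K = -77$ ($K = 7 \left(-11\right) = -77$)
$\left(K + X{\left(-77 \right)}\right) + E{\left(-170 \right)} = \left(-77 - - \frac{21063}{5}\right) - 170 = \left(-77 + \left(-7 + \frac{21098}{5}\right)\right) - 170 = \left(-77 + \frac{21063}{5}\right) - 170 = \frac{20678}{5} - 170 = \frac{19828}{5}$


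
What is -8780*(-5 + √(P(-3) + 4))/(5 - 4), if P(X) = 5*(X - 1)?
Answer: 43900 - 35120*I ≈ 43900.0 - 35120.0*I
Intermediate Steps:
P(X) = -5 + 5*X (P(X) = 5*(-1 + X) = -5 + 5*X)
-8780*(-5 + √(P(-3) + 4))/(5 - 4) = -8780*(-5 + √((-5 + 5*(-3)) + 4))/(5 - 4) = -8780*(-5 + √((-5 - 15) + 4))/1 = -8780*(-5 + √(-20 + 4)) = -8780*(-5 + √(-16)) = -8780*(-5 + 4*I) = 43900 - 35120*I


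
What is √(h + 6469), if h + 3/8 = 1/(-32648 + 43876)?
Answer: √815486524230/11228 ≈ 80.428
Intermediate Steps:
h = -8419/22456 (h = -3/8 + 1/(-32648 + 43876) = -3/8 + 1/11228 = -8419/22456 ≈ -0.37491)
√(h + 6469) = √(-8419/22456 + 6469) = √(145259445/22456) = √815486524230/11228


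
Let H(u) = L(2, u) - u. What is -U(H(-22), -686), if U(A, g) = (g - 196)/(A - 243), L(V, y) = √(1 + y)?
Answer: -97461/24431 - 441*I*√21/24431 ≈ -3.9892 - 0.082719*I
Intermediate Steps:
H(u) = √(1 + u) - u
U(A, g) = (-196 + g)/(-243 + A)
-U(H(-22), -686) = -(-196 - 686)/(-243 + (√(1 - 22) - 1*(-22))) = -(-882)/(-243 + (√(-21) + 22)) = -(-882)/(-243 + (I*√21 + 22)) = -(-882)/(-243 + (22 + I*√21)) = -(-882)/(-221 + I*√21) = 882/(-221 + I*√21)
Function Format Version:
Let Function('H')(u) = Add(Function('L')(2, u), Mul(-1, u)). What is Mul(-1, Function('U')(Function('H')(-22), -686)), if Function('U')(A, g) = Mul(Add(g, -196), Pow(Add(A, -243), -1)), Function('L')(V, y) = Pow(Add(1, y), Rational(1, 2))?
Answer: Add(Rational(-97461, 24431), Mul(Rational(-441, 24431), I, Pow(21, Rational(1, 2)))) ≈ Add(-3.9892, Mul(-0.082719, I))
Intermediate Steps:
Function('H')(u) = Add(Pow(Add(1, u), Rational(1, 2)), Mul(-1, u))
Function('U')(A, g) = Mul(Pow(Add(-243, A), -1), Add(-196, g)) (Function('U')(A, g) = Mul(Add(-196, g), Pow(Add(-243, A), -1)) = Mul(Pow(Add(-243, A), -1), Add(-196, g)))
Mul(-1, Function('U')(Function('H')(-22), -686)) = Mul(-1, Mul(Pow(Add(-243, Add(Pow(Add(1, -22), Rational(1, 2)), Mul(-1, -22))), -1), Add(-196, -686))) = Mul(-1, Mul(Pow(Add(-243, Add(Pow(-21, Rational(1, 2)), 22)), -1), -882)) = Mul(-1, Mul(Pow(Add(-243, Add(Mul(I, Pow(21, Rational(1, 2))), 22)), -1), -882)) = Mul(-1, Mul(Pow(Add(-243, Add(22, Mul(I, Pow(21, Rational(1, 2))))), -1), -882)) = Mul(-1, Mul(Pow(Add(-221, Mul(I, Pow(21, Rational(1, 2)))), -1), -882)) = Mul(-1, Mul(-882, Pow(Add(-221, Mul(I, Pow(21, Rational(1, 2)))), -1))) = Mul(882, Pow(Add(-221, Mul(I, Pow(21, Rational(1, 2)))), -1))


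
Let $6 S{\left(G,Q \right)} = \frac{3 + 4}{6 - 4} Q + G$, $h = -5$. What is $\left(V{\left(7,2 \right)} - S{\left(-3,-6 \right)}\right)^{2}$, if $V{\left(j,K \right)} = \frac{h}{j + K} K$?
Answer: $\frac{676}{81} \approx 8.3457$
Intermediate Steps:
$S{\left(G,Q \right)} = \frac{G}{6} + \frac{7 Q}{12}$ ($S{\left(G,Q \right)} = \frac{\frac{3 + 4}{6 - 4} Q + G}{6} = \frac{\frac{7}{2} Q + G}{6} = \frac{7 \cdot \frac{1}{2} Q + G}{6} = \frac{\frac{7 Q}{2} + G}{6} = \frac{G + \frac{7 Q}{2}}{6} = \frac{G}{6} + \frac{7 Q}{12}$)
$V{\left(j,K \right)} = - \frac{5 K}{K + j}$ ($V{\left(j,K \right)} = - \frac{5}{j + K} K = - \frac{5}{K + j} K = - \frac{5 K}{K + j}$)
$\left(V{\left(7,2 \right)} - S{\left(-3,-6 \right)}\right)^{2} = \left(\left(-5\right) 2 \frac{1}{2 + 7} - \left(\frac{1}{6} \left(-3\right) + \frac{7}{12} \left(-6\right)\right)\right)^{2} = \left(\left(-5\right) 2 \cdot \frac{1}{9} - \left(- \frac{1}{2} - \frac{7}{2}\right)\right)^{2} = \left(\left(-5\right) 2 \cdot \frac{1}{9} - -4\right)^{2} = \left(- \frac{10}{9} + 4\right)^{2} = \left(\frac{26}{9}\right)^{2} = \frac{676}{81}$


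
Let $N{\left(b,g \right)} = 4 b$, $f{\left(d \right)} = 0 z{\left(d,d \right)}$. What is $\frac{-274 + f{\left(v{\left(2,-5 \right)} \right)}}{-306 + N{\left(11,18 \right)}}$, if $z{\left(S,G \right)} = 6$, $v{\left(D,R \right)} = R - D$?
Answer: $\frac{137}{131} \approx 1.0458$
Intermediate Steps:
$f{\left(d \right)} = 0$ ($f{\left(d \right)} = 0 \cdot 6 = 0$)
$\frac{-274 + f{\left(v{\left(2,-5 \right)} \right)}}{-306 + N{\left(11,18 \right)}} = \frac{-274 + 0}{-306 + 4 \cdot 11} = - \frac{274}{-306 + 44} = - \frac{274}{-262} = \left(-274\right) \left(- \frac{1}{262}\right) = \frac{137}{131}$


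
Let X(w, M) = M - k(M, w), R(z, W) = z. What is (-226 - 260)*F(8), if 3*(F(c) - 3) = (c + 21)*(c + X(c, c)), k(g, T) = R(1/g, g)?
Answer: -304155/4 ≈ -76039.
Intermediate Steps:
k(g, T) = 1/g
X(w, M) = M - 1/M
F(c) = 3 + (21 + c)*(-1/c + 2*c)/3 (F(c) = 3 + ((c + 21)*(c + (c - 1/c)))/3 = 3 + ((21 + c)*(-1/c + 2*c))/3 = 3 + (21 + c)*(-1/c + 2*c)/3)
(-226 - 260)*F(8) = (-226 - 260)*(8/3 - 7/8 + 14*8 + (⅔)*8²) = -486*(8/3 - 7*⅛ + 112 + (⅔)*64) = -486*(8/3 - 7/8 + 112 + 128/3) = -486*3755/24 = -304155/4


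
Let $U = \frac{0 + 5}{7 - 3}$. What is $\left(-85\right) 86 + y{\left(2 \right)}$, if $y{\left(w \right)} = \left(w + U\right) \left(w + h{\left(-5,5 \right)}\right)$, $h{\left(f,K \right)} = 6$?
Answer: $-7284$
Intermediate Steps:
$U = \frac{5}{4} \approx 1.25$
$y{\left(w \right)} = \left(6 + w\right) \left(\frac{5}{4} + w\right)$ ($y{\left(w \right)} = \left(w + \frac{5}{4}\right) \left(w + 6\right) = \left(\frac{5}{4} + w\right) \left(6 + w\right) = \left(6 + w\right) \left(\frac{5}{4} + w\right)$)
$\left(-85\right) 86 + y{\left(2 \right)} = \left(-85\right) 86 + \left(\frac{15}{2} + 2^{2} + \frac{29}{4} \cdot 2\right) = -7310 + \left(\frac{15}{2} + 4 + \frac{29}{2}\right) = -7310 + 26 = -7284$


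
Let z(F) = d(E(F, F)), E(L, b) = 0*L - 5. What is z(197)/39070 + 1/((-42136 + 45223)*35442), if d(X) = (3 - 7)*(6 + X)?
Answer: -218799373/2137313683890 ≈ -0.00010237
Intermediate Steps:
E(L, b) = -5 (E(L, b) = 0 - 5 = -5)
d(X) = -24 - 4*X (d(X) = -4*(6 + X) = -24 - 4*X)
z(F) = -4 (z(F) = -24 - 4*(-5) = -24 + 20 = -4)
z(197)/39070 + 1/((-42136 + 45223)*35442) = -4/39070 + 1/((-42136 + 45223)*35442) = -4*1/39070 + (1/35442)/3087 = -2/19535 + (1/3087)*(1/35442) = -2/19535 + 1/109409454 = -218799373/2137313683890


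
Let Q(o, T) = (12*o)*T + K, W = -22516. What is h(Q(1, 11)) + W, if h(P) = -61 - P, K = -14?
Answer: -22695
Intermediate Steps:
Q(o, T) = -14 + 12*T*o (Q(o, T) = (12*o)*T - 14 = 12*T*o - 14 = -14 + 12*T*o)
h(Q(1, 11)) + W = (-61 - (-14 + 12*11*1)) - 22516 = (-61 - (-14 + 132)) - 22516 = (-61 - 1*118) - 22516 = (-61 - 118) - 22516 = -179 - 22516 = -22695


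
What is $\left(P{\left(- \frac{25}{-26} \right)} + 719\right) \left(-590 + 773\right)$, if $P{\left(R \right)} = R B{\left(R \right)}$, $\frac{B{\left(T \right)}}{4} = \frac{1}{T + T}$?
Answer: $131943$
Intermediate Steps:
$B{\left(T \right)} = \frac{2}{T}$ ($B{\left(T \right)} = \frac{4}{T + T} = \frac{4}{2 T} = 4 \frac{1}{2 T} = \frac{2}{T}$)
$P{\left(R \right)} = 2$ ($P{\left(R \right)} = R \frac{2}{R} = 2$)
$\left(P{\left(- \frac{25}{-26} \right)} + 719\right) \left(-590 + 773\right) = \left(2 + 719\right) \left(-590 + 773\right) = 721 \cdot 183 = 131943$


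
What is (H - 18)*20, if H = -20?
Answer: -760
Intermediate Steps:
(H - 18)*20 = (-20 - 18)*20 = -38*20 = -760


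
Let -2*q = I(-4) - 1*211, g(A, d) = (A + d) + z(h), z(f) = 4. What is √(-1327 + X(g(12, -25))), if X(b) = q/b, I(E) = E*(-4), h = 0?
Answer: I*√48162/6 ≈ 36.576*I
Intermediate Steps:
I(E) = -4*E
g(A, d) = 4 + A + d (g(A, d) = (A + d) + 4 = 4 + A + d)
q = 195/2 (q = -(-4*(-4) - 1*211)/2 = -(16 - 211)/2 = -½*(-195) = 195/2 ≈ 97.500)
X(b) = 195/(2*b)
√(-1327 + X(g(12, -25))) = √(-1327 + 195/(2*(4 + 12 - 25))) = √(-1327 + (195/2)/(-9)) = √(-1327 + (195/2)*(-⅑)) = √(-1327 - 65/6) = √(-8027/6) = I*√48162/6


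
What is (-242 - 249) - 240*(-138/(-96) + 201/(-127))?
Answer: -57932/127 ≈ -456.16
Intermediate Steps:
(-242 - 249) - 240*(-138/(-96) + 201/(-127)) = -491 - 240*(-138*(-1/96) + 201*(-1/127)) = -491 - 240*(23/16 - 201/127) = -491 - 240*(-295/2032) = -491 + 4425/127 = -57932/127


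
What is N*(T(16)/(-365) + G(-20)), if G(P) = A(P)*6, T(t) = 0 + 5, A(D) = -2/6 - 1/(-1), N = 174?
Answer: 50634/73 ≈ 693.62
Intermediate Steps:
A(D) = 2/3 (A(D) = -2*1/6 - 1*(-1) = -1/3 + 1 = 2/3)
T(t) = 5
G(P) = 4 (G(P) = (2/3)*6 = 4)
N*(T(16)/(-365) + G(-20)) = 174*(5/(-365) + 4) = 174*(5*(-1/365) + 4) = 174*(-1/73 + 4) = 174*(291/73) = 50634/73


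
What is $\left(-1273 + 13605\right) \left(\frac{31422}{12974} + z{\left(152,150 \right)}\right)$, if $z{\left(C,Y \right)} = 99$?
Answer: $\frac{8113518768}{6487} \approx 1.2507 \cdot 10^{6}$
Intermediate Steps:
$\left(-1273 + 13605\right) \left(\frac{31422}{12974} + z{\left(152,150 \right)}\right) = \left(-1273 + 13605\right) \left(\frac{31422}{12974} + 99\right) = 12332 \left(31422 \cdot \frac{1}{12974} + 99\right) = 12332 \left(\frac{15711}{6487} + 99\right) = 12332 \cdot \frac{657924}{6487} = \frac{8113518768}{6487}$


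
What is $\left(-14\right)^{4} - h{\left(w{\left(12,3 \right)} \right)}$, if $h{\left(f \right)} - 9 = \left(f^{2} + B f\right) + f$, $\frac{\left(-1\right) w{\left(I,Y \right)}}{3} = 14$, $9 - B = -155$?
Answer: $43573$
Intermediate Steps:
$B = 164$ ($B = 9 - -155 = 9 + 155 = 164$)
$w{\left(I,Y \right)} = -42$ ($w{\left(I,Y \right)} = \left(-3\right) 14 = -42$)
$h{\left(f \right)} = 9 + f^{2} + 165 f$ ($h{\left(f \right)} = 9 + \left(\left(f^{2} + 164 f\right) + f\right) = 9 + \left(f^{2} + 165 f\right) = 9 + f^{2} + 165 f$)
$\left(-14\right)^{4} - h{\left(w{\left(12,3 \right)} \right)} = \left(-14\right)^{4} - \left(9 + \left(-42\right)^{2} + 165 \left(-42\right)\right) = 38416 - \left(9 + 1764 - 6930\right) = 38416 - -5157 = 38416 + 5157 = 43573$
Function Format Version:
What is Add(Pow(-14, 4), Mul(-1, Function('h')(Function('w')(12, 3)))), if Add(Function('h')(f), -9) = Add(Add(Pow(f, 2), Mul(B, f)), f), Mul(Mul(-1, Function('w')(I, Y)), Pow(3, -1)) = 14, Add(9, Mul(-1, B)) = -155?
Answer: 43573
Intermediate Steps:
B = 164 (B = Add(9, Mul(-1, -155)) = Add(9, 155) = 164)
Function('w')(I, Y) = -42 (Function('w')(I, Y) = Mul(-3, 14) = -42)
Function('h')(f) = Add(9, Pow(f, 2), Mul(165, f)) (Function('h')(f) = Add(9, Add(Add(Pow(f, 2), Mul(164, f)), f)) = Add(9, Add(Pow(f, 2), Mul(165, f))) = Add(9, Pow(f, 2), Mul(165, f)))
Add(Pow(-14, 4), Mul(-1, Function('h')(Function('w')(12, 3)))) = Add(Pow(-14, 4), Mul(-1, Add(9, Pow(-42, 2), Mul(165, -42)))) = Add(38416, Mul(-1, Add(9, 1764, -6930))) = Add(38416, Mul(-1, -5157)) = Add(38416, 5157) = 43573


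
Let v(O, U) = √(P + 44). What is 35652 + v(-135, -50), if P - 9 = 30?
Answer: 35652 + √83 ≈ 35661.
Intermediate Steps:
P = 39 (P = 9 + 30 = 39)
v(O, U) = √83 (v(O, U) = √(39 + 44) = √83)
35652 + v(-135, -50) = 35652 + √83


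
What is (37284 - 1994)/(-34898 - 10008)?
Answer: -17645/22453 ≈ -0.78586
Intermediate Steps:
(37284 - 1994)/(-34898 - 10008) = 35290/(-44906) = 35290*(-1/44906) = -17645/22453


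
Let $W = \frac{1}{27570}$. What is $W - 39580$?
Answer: $- \frac{1091220599}{27570} \approx -39580.0$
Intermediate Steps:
$W = \frac{1}{27570} \approx 3.6271 \cdot 10^{-5}$
$W - 39580 = \frac{1}{27570} - 39580 = - \frac{1091220599}{27570}$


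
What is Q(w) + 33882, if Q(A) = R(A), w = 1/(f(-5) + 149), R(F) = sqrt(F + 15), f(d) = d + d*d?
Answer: 33882 + 2*sqrt(634)/13 ≈ 33886.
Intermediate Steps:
f(d) = d + d**2
R(F) = sqrt(15 + F)
w = 1/169 (w = 1/(-5*(1 - 5) + 149) = 1/(-5*(-4) + 149) = 1/(20 + 149) = 1/169 ≈ 0.0059172)
Q(A) = sqrt(15 + A)
Q(w) + 33882 = sqrt(15 + 1/169) + 33882 = sqrt(2536/169) + 33882 = 2*sqrt(634)/13 + 33882 = 33882 + 2*sqrt(634)/13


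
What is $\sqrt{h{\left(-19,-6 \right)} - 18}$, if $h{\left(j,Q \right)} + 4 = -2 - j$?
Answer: $i \sqrt{5} \approx 2.2361 i$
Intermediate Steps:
$h{\left(j,Q \right)} = -6 - j$ ($h{\left(j,Q \right)} = -4 - \left(2 + j\right) = -6 - j$)
$\sqrt{h{\left(-19,-6 \right)} - 18} = \sqrt{\left(-6 - -19\right) - 18} = \sqrt{\left(-6 + 19\right) - 18} = \sqrt{13 - 18} = \sqrt{-5} = i \sqrt{5}$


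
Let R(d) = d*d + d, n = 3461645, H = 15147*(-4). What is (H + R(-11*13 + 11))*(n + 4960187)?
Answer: -364631638272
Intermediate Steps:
H = -60588
R(d) = d + d² (R(d) = d² + d = d + d²)
(H + R(-11*13 + 11))*(n + 4960187) = (-60588 + (-11*13 + 11)*(1 + (-11*13 + 11)))*(3461645 + 4960187) = (-60588 + (-143 + 11)*(1 + (-143 + 11)))*8421832 = (-60588 - 132*(1 - 132))*8421832 = (-60588 - 132*(-131))*8421832 = (-60588 + 17292)*8421832 = -43296*8421832 = -364631638272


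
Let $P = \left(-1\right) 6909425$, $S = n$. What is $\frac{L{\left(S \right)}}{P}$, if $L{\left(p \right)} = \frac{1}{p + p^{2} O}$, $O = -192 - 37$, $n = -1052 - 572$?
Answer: $\frac{1}{4173021353061400} \approx 2.3963 \cdot 10^{-16}$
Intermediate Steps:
$n = -1624$ ($n = -1052 - 572 = -1624$)
$S = -1624$
$O = -229$
$L{\left(p \right)} = \frac{1}{p - 229 p^{2}}$ ($L{\left(p \right)} = \frac{1}{p + p^{2} \left(-229\right)} = \frac{1}{p - 229 p^{2}}$)
$P = -6909425$
$\frac{L{\left(S \right)}}{P} = \frac{\left(-1\right) \frac{1}{-1624} \frac{1}{-1 + 229 \left(-1624\right)}}{-6909425} = \left(-1\right) \left(- \frac{1}{1624}\right) \frac{1}{-1 - 371896} \left(- \frac{1}{6909425}\right) = \left(-1\right) \left(- \frac{1}{1624}\right) \frac{1}{-371897} \left(- \frac{1}{6909425}\right) = \left(-1\right) \left(- \frac{1}{1624}\right) \left(- \frac{1}{371897}\right) \left(- \frac{1}{6909425}\right) = \left(- \frac{1}{603960728}\right) \left(- \frac{1}{6909425}\right) = \frac{1}{4173021353061400}$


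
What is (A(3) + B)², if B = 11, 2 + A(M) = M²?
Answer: 324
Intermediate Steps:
A(M) = -2 + M²
(A(3) + B)² = ((-2 + 3²) + 11)² = ((-2 + 9) + 11)² = (7 + 11)² = 18² = 324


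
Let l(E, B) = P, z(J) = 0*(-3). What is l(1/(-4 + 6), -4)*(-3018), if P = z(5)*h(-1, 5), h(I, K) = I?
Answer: 0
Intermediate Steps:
z(J) = 0
P = 0 (P = 0*(-1) = 0)
l(E, B) = 0
l(1/(-4 + 6), -4)*(-3018) = 0*(-3018) = 0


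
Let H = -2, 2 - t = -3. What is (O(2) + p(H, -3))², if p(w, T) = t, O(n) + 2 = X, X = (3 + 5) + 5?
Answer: 256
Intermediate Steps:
t = 5 (t = 2 - 1*(-3) = 2 + 3 = 5)
X = 13 (X = 8 + 5 = 13)
O(n) = 11 (O(n) = -2 + 13 = 11)
p(w, T) = 5
(O(2) + p(H, -3))² = (11 + 5)² = 16² = 256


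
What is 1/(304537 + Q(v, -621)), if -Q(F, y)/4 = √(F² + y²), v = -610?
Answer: 304537/92730660513 + 116*√901/92730660513 ≈ 3.3217e-6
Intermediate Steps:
Q(F, y) = -4*√(F² + y²)
1/(304537 + Q(v, -621)) = 1/(304537 - 4*√((-610)² + (-621)²)) = 1/(304537 - 4*√(372100 + 385641)) = 1/(304537 - 116*√901)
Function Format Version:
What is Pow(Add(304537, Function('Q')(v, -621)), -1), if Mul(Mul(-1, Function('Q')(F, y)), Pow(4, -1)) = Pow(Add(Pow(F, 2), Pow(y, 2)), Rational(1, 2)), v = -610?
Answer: Add(Rational(304537, 92730660513), Mul(Rational(116, 92730660513), Pow(901, Rational(1, 2)))) ≈ 3.3217e-6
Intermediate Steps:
Function('Q')(F, y) = Mul(-4, Pow(Add(Pow(F, 2), Pow(y, 2)), Rational(1, 2)))
Pow(Add(304537, Function('Q')(v, -621)), -1) = Pow(Add(304537, Mul(-4, Pow(Add(Pow(-610, 2), Pow(-621, 2)), Rational(1, 2)))), -1) = Pow(Add(304537, Mul(-4, Pow(Add(372100, 385641), Rational(1, 2)))), -1) = Pow(Add(304537, Mul(-4, Pow(757741, Rational(1, 2)))), -1) = Pow(Add(304537, Mul(-4, Mul(29, Pow(901, Rational(1, 2))))), -1) = Pow(Add(304537, Mul(-116, Pow(901, Rational(1, 2)))), -1)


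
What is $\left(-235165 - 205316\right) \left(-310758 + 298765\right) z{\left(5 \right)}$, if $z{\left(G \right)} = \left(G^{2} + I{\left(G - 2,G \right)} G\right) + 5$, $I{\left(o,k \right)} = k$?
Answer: $290547874815$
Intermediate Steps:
$z{\left(G \right)} = 5 + 2 G^{2}$ ($z{\left(G \right)} = \left(G^{2} + G G\right) + 5 = \left(G^{2} + G^{2}\right) + 5 = 2 G^{2} + 5 = 5 + 2 G^{2}$)
$\left(-235165 - 205316\right) \left(-310758 + 298765\right) z{\left(5 \right)} = \left(-235165 - 205316\right) \left(-310758 + 298765\right) \left(5 + 2 \cdot 5^{2}\right) = \left(-440481\right) \left(-11993\right) \left(5 + 2 \cdot 25\right) = 5282688633 \left(5 + 50\right) = 5282688633 \cdot 55 = 290547874815$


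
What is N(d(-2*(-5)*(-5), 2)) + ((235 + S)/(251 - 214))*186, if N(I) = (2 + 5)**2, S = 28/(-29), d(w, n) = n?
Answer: 1314959/1073 ≈ 1225.5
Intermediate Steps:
S = -28/29 (S = 28*(-1/29) = -28/29 ≈ -0.96552)
N(I) = 49 (N(I) = 7**2 = 49)
N(d(-2*(-5)*(-5), 2)) + ((235 + S)/(251 - 214))*186 = 49 + ((235 - 28/29)/(251 - 214))*186 = 49 + ((6787/29)/37)*186 = 49 + ((6787/29)*(1/37))*186 = 49 + (6787/1073)*186 = 49 + 1262382/1073 = 1314959/1073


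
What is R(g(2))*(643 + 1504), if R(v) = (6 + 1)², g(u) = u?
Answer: 105203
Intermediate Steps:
R(v) = 49 (R(v) = 7² = 49)
R(g(2))*(643 + 1504) = 49*(643 + 1504) = 49*2147 = 105203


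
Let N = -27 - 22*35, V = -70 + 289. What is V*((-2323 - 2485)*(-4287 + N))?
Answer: 5353207968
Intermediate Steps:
V = 219
N = -797 (N = -27 - 770 = -797)
V*((-2323 - 2485)*(-4287 + N)) = 219*((-2323 - 2485)*(-4287 - 797)) = 219*(-4808*(-5084)) = 219*24443872 = 5353207968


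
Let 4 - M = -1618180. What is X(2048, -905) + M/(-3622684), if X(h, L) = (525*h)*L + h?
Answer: -881266746166338/905671 ≈ -9.7305e+8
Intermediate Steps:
M = 1618184 (M = 4 - 1*(-1618180) = 4 + 1618180 = 1618184)
X(h, L) = h + 525*L*h (X(h, L) = 525*L*h + h = h + 525*L*h)
X(2048, -905) + M/(-3622684) = 2048*(1 + 525*(-905)) + 1618184/(-3622684) = 2048*(1 - 475125) + 1618184*(-1/3622684) = 2048*(-475124) - 404546/905671 = -973053952 - 404546/905671 = -881266746166338/905671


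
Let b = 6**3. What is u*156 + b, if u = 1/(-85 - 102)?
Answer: 40236/187 ≈ 215.17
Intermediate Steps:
u = -1/187 (u = 1/(-187) = -1/187 ≈ -0.0053476)
b = 216
u*156 + b = -1/187*156 + 216 = -156/187 + 216 = 40236/187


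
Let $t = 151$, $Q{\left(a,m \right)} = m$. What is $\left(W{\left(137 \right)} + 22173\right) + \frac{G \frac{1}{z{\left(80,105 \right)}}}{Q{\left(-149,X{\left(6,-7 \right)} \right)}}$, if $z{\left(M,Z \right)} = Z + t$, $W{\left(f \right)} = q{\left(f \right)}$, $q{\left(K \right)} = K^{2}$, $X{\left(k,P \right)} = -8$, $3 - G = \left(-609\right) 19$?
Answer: $\frac{41918821}{1024} \approx 40936.0$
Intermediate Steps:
$G = 11574$ ($G = 3 - \left(-609\right) 19 = 3 - -11571 = 3 + 11571 = 11574$)
$W{\left(f \right)} = f^{2}$
$z{\left(M,Z \right)} = 151 + Z$ ($z{\left(M,Z \right)} = Z + 151 = 151 + Z$)
$\left(W{\left(137 \right)} + 22173\right) + \frac{G \frac{1}{z{\left(80,105 \right)}}}{Q{\left(-149,X{\left(6,-7 \right)} \right)}} = \left(137^{2} + 22173\right) + \frac{11574 \frac{1}{151 + 105}}{-8} = \left(18769 + 22173\right) + \frac{11574}{256} \left(- \frac{1}{8}\right) = 40942 + 11574 \cdot \frac{1}{256} \left(- \frac{1}{8}\right) = 40942 + \frac{5787}{128} \left(- \frac{1}{8}\right) = 40942 - \frac{5787}{1024} = \frac{41918821}{1024}$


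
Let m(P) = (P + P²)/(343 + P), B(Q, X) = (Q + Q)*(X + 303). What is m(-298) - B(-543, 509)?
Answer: 4418994/5 ≈ 8.8380e+5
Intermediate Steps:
B(Q, X) = 2*Q*(303 + X) (B(Q, X) = (2*Q)*(303 + X) = 2*Q*(303 + X))
m(P) = (P + P²)/(343 + P)
m(-298) - B(-543, 509) = -298*(1 - 298)/(343 - 298) - 2*(-543)*(303 + 509) = -298*(-297)/45 - 2*(-543)*812 = -298*1/45*(-297) - 1*(-881832) = 9834/5 + 881832 = 4418994/5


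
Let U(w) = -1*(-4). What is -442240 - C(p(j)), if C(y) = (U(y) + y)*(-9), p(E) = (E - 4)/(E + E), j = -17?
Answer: -15034747/34 ≈ -4.4220e+5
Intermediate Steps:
U(w) = 4
p(E) = (-4 + E)/(2*E) (p(E) = (-4 + E)/((2*E)) = (-4 + E)*(1/(2*E)) = (-4 + E)/(2*E))
C(y) = -36 - 9*y (C(y) = (4 + y)*(-9) = -36 - 9*y)
-442240 - C(p(j)) = -442240 - (-36 - 9*(-4 - 17)/(2*(-17))) = -442240 - (-36 - 9*(-1)*(-21)/(2*17)) = -442240 - (-36 - 9*21/34) = -442240 - (-36 - 189/34) = -442240 - 1*(-1413/34) = -442240 + 1413/34 = -15034747/34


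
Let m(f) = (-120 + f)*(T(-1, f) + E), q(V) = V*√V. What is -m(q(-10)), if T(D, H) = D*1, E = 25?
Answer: 2880 + 240*I*√10 ≈ 2880.0 + 758.95*I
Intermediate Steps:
q(V) = V^(3/2)
T(D, H) = D
m(f) = -2880 + 24*f (m(f) = (-120 + f)*(-1 + 25) = (-120 + f)*24 = -2880 + 24*f)
-m(q(-10)) = -(-2880 + 24*(-10)^(3/2)) = -(-2880 + 24*(-10*I*√10)) = -(-2880 - 240*I*√10) = 2880 + 240*I*√10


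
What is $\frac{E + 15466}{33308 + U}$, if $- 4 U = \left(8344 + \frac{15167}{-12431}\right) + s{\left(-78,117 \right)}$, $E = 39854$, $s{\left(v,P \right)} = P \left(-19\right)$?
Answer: $\frac{343841460}{197516501} \approx 1.7408$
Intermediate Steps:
$s{\left(v,P \right)} = - 19 P$
$U = - \frac{19018746}{12431}$ ($U = - \frac{\left(8344 + \frac{15167}{-12431}\right) - 2223}{4} = - \frac{\left(8344 + 15167 \left(- \frac{1}{12431}\right)\right) - 2223}{4} = - \frac{\left(8344 - \frac{15167}{12431}\right) - 2223}{4} = - \frac{\frac{103709097}{12431} - 2223}{4} = \left(- \frac{1}{4}\right) \frac{76074984}{12431} = - \frac{19018746}{12431} \approx -1529.9$)
$\frac{E + 15466}{33308 + U} = \frac{39854 + 15466}{33308 - \frac{19018746}{12431}} = \frac{55320}{\frac{395033002}{12431}} = 55320 \cdot \frac{12431}{395033002} = \frac{343841460}{197516501}$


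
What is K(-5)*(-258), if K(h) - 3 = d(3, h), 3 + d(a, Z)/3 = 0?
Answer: 1548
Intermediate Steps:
d(a, Z) = -9 (d(a, Z) = -9 + 3*0 = -9 + 0 = -9)
K(h) = -6 (K(h) = 3 - 9 = -6)
K(-5)*(-258) = -6*(-258) = 1548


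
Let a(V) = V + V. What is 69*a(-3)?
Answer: -414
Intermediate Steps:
a(V) = 2*V
69*a(-3) = 69*(2*(-3)) = 69*(-6) = -414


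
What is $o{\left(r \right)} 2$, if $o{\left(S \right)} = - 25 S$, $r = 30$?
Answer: $-1500$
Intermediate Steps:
$o{\left(r \right)} 2 = \left(-25\right) 30 \cdot 2 = \left(-750\right) 2 = -1500$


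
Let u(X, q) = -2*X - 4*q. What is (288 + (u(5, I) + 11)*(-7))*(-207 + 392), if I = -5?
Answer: 26085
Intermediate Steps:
u(X, q) = -4*q - 2*X
(288 + (u(5, I) + 11)*(-7))*(-207 + 392) = (288 + ((-4*(-5) - 2*5) + 11)*(-7))*(-207 + 392) = (288 + ((20 - 10) + 11)*(-7))*185 = (288 + (10 + 11)*(-7))*185 = (288 + 21*(-7))*185 = (288 - 147)*185 = 141*185 = 26085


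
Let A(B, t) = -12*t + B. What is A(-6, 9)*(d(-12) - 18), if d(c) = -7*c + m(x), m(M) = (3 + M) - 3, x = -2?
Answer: -7296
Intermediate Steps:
m(M) = M
d(c) = -2 - 7*c (d(c) = -7*c - 2 = -2 - 7*c)
A(B, t) = B - 12*t
A(-6, 9)*(d(-12) - 18) = (-6 - 12*9)*((-2 - 7*(-12)) - 18) = (-6 - 108)*((-2 + 84) - 18) = -114*(82 - 18) = -114*64 = -7296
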